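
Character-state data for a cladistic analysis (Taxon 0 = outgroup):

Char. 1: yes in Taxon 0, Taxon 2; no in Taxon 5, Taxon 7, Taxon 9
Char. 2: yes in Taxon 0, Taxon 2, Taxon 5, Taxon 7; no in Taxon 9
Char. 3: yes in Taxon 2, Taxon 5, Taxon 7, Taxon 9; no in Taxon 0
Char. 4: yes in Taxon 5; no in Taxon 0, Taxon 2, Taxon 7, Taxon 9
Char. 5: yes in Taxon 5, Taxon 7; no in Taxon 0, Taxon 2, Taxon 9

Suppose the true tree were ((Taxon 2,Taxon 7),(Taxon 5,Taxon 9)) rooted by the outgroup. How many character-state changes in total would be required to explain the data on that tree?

7

Map each character onto ((Taxon 2,Taxon 7),(Taxon 5,Taxon 9)) (rooted by Taxon 0) and count the minimum state changes it requires (Fitch parsimony):
Char. 1: 2; Char. 2: 1; Char. 3: 1; Char. 4: 1; Char. 5: 2.
Total tree length = 7.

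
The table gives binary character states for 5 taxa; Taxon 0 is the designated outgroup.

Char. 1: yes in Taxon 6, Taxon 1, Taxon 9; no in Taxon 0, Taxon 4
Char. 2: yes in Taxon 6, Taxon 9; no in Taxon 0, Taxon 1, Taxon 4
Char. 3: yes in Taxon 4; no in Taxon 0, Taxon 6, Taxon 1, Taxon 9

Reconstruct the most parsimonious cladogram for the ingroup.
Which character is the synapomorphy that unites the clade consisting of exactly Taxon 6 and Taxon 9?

The outgroup has state 'no' for every character, so 'yes' is the derived state throughout.
Only Taxon 1, Taxon 6, and Taxon 9 show the derived state 'yes' for Char. 1, supporting them as a clade.
Char. 2: derived state 'yes' in Taxon 6 and Taxon 9 only — synapomorphy for {Taxon 6, Taxon 9}.
Char. 3: derived state 'yes' in Taxon 4 only — an autapomorphy, so it tells us nothing about relationships among taxa.
Most parsimonious ingroup topology: (((Taxon 6,Taxon 9),Taxon 1),Taxon 4).
The clade {Taxon 6, Taxon 9} is supported by Char. 2: its derived state 'yes' occurs in exactly those taxa and in no other taxon (including the outgroup).

Char. 2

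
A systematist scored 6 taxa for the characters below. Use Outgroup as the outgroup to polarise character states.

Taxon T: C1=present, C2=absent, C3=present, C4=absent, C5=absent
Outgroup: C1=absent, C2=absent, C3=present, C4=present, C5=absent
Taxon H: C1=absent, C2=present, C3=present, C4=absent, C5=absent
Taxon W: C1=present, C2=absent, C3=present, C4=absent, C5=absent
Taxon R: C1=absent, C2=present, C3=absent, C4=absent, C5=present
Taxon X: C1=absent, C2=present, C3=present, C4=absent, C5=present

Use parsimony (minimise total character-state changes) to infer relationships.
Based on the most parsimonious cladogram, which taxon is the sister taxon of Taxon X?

Character polarity is set by the outgroup: the derived state is whichever differs from the outgroup's state, so for C3, C4 the derived state is 'absent', and for the remaining characters it is 'present'.
C1 (derived state 'present') is shared by Taxon T and Taxon W — a synapomorphy uniting that clade.
C2: derived state 'present' in Taxon H, Taxon R, and Taxon X only — synapomorphy for {Taxon H, Taxon R, Taxon X}.
C3 (derived state 'absent') is unique to Taxon R (autapomorphy; uninformative for grouping).
C4 (derived state 'absent') is shared by all ingroup taxa — unites the whole ingroup.
C5 (derived state 'present') is shared by Taxon R and Taxon X — a synapomorphy uniting that clade.
Most parsimonious ingroup topology: (((Taxon X,Taxon R),Taxon H),(Taxon W,Taxon T)).
Taxon X and Taxon R form a cherry on this tree, so they are sister taxa.

Taxon R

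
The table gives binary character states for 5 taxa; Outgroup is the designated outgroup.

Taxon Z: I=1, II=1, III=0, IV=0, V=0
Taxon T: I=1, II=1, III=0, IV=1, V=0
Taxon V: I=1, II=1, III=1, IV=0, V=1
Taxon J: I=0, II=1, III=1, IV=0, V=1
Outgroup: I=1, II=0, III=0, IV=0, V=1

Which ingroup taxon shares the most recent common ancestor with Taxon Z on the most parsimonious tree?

Taxon T

Character polarity is set by the outgroup: the derived state is whichever differs from the outgroup's state, so for I, V the derived state is '0', and for the remaining characters it is '1'.
I (derived state '0') is unique to Taxon J (autapomorphy; uninformative for grouping).
II (derived state '1') is shared by all ingroup taxa — unites the whole ingroup.
III: derived state '1' in Taxon J and Taxon V only — synapomorphy for {Taxon J, Taxon V}.
IV (derived state '1') is unique to Taxon T (autapomorphy; uninformative for grouping).
V: derived state '0' in Taxon T and Taxon Z only — synapomorphy for {Taxon T, Taxon Z}.
Most parsimonious ingroup topology: ((Taxon V,Taxon J),(Taxon T,Taxon Z)).
Taxon Z and Taxon T form a cherry on this tree, so they are sister taxa.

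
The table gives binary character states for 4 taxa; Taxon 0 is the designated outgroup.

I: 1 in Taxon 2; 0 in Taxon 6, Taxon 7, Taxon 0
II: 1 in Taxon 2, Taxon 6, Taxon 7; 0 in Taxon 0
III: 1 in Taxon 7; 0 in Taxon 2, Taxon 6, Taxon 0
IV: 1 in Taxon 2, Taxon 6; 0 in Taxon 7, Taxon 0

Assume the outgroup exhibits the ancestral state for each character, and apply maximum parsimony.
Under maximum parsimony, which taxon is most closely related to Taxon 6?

The outgroup has state '0' for every character, so '1' is the derived state throughout.
I (derived state '1') is unique to Taxon 2 (autapomorphy; uninformative for grouping).
All ingroup taxa share the derived state '1' for II; it defines the ingroup but does not resolve relationships within it.
III (derived state '1') is unique to Taxon 7 (autapomorphy; uninformative for grouping).
Only Taxon 2 and Taxon 6 show the derived state '1' for IV, supporting them as a clade.
Most parsimonious ingroup topology: ((Taxon 2,Taxon 6),Taxon 7).
Taxon 6 and Taxon 2 form a cherry on this tree, so they are sister taxa.

Taxon 2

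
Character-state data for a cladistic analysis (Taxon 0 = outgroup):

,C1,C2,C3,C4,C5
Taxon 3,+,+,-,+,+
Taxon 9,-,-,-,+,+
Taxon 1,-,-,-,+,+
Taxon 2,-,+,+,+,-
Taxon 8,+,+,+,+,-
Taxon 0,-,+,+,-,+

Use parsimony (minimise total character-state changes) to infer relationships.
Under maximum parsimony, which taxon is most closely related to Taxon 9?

Character polarity is set by the outgroup: the derived state is whichever differs from the outgroup's state, so for C2, C3, C5 the derived state is '-', and for the remaining characters it is '+'.
C1 (state '+') occurs in Taxon 3 and Taxon 8 but conflicts with the nesting implied by the other characters — most parsimoniously interpreted as homoplasy.
C2 (derived state '-') is shared by Taxon 1 and Taxon 9 — a synapomorphy uniting that clade.
C3: derived state '-' in Taxon 1, Taxon 3, and Taxon 9 only — synapomorphy for {Taxon 1, Taxon 3, Taxon 9}.
All ingroup taxa share the derived state '+' for C4; it defines the ingroup but does not resolve relationships within it.
Only Taxon 2 and Taxon 8 show the derived state '-' for C5, supporting them as a clade.
Most parsimonious ingroup topology: (((Taxon 9,Taxon 1),Taxon 3),(Taxon 2,Taxon 8)).
Taxon 9 and Taxon 1 form a cherry on this tree, so they are sister taxa.

Taxon 1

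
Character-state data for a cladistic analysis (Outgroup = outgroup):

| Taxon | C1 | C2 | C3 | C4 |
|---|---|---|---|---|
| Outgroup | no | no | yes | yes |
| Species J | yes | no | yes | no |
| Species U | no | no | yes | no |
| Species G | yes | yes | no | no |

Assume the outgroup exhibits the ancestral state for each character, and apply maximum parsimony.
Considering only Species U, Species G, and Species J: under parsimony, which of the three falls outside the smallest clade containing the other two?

Character polarity is set by the outgroup: the derived state is whichever differs from the outgroup's state, so for C3, C4 the derived state is 'no', and for the remaining characters it is 'yes'.
Only Species G and Species J show the derived state 'yes' for C1, supporting them as a clade.
C2 (derived state 'yes') is unique to Species G (autapomorphy; uninformative for grouping).
C3 (derived state 'no') is unique to Species G (autapomorphy; uninformative for grouping).
C4 (derived state 'no') is shared by all ingroup taxa — unites the whole ingroup.
Most parsimonious ingroup topology: ((Species J,Species G),Species U).
Species G and Species J share a more recent common ancestor with each other than either does with Species U, so Species U is the least closely related of the three.

Species U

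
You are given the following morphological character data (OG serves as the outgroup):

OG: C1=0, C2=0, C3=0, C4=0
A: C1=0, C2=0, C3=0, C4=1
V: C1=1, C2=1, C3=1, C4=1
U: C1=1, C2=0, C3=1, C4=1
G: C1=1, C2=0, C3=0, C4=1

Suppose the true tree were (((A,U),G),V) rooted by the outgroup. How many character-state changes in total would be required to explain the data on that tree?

Map each character onto (((A,U),G),V) (rooted by OG) and count the minimum state changes it requires (Fitch parsimony):
C1: 2; C2: 1; C3: 2; C4: 1.
Total tree length = 6.

6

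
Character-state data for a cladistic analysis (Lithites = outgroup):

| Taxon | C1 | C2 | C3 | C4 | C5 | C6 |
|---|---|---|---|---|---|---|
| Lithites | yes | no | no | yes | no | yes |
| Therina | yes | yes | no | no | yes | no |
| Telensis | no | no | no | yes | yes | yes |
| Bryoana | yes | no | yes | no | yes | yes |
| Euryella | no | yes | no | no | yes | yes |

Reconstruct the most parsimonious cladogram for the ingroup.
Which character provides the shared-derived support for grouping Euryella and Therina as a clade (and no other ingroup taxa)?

Character polarity is set by the outgroup: the derived state is whichever differs from the outgroup's state, so for C1, C4, C6 the derived state is 'no', and for the remaining characters it is 'yes'.
C1 (state 'no') occurs in Euryella and Telensis but conflicts with the nesting implied by the other characters — most parsimoniously interpreted as homoplasy.
C2: derived state 'yes' in Euryella and Therina only — synapomorphy for {Euryella, Therina}.
C3 (derived state 'yes') is unique to Bryoana (autapomorphy; uninformative for grouping).
C4 (derived state 'no') is shared by Bryoana, Euryella, and Therina — a synapomorphy uniting that clade.
C5 (derived state 'yes') is shared by all ingroup taxa — unites the whole ingroup.
C6 (derived state 'no') is unique to Therina (autapomorphy; uninformative for grouping).
Most parsimonious ingroup topology: (((Therina,Euryella),Bryoana),Telensis).
The clade {Euryella, Therina} is supported by C2: its derived state 'yes' occurs in exactly those taxa and in no other taxon (including the outgroup).

C2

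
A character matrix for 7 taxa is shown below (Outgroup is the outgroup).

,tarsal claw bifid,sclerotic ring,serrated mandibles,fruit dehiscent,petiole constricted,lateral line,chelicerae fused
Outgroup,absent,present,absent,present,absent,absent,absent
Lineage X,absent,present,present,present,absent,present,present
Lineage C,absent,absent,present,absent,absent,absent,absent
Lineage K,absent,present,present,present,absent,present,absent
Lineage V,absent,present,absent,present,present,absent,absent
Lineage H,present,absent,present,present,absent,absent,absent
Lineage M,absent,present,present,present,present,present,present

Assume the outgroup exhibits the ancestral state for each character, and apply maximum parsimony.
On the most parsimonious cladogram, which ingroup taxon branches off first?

Character polarity is set by the outgroup: the derived state is whichever differs from the outgroup's state, so for sclerotic ring, fruit dehiscent the derived state is 'absent', and for the remaining characters it is 'present'.
tarsal claw bifid: derived state 'present' in Lineage H only — an autapomorphy, so it tells us nothing about relationships among taxa.
Only Lineage C and Lineage H show the derived state 'absent' for sclerotic ring, supporting them as a clade.
serrated mandibles: derived state 'present' in Lineage C, Lineage H, Lineage K, Lineage M, and Lineage X only — synapomorphy for {Lineage C, Lineage H, Lineage K, Lineage M, Lineage X}.
fruit dehiscent: derived state 'absent' in Lineage C only — an autapomorphy, so it tells us nothing about relationships among taxa.
petiole constricted groups Lineage M and Lineage V, which is incompatible with the clades supported by the remaining characters; treating it as convergent (homoplasy) costs fewer steps than any alternative tree.
lateral line: derived state 'present' in Lineage K, Lineage M, and Lineage X only — synapomorphy for {Lineage K, Lineage M, Lineage X}.
chelicerae fused (derived state 'present') is shared by Lineage M and Lineage X — a synapomorphy uniting that clade.
Most parsimonious ingroup topology: ((((Lineage X,Lineage M),Lineage K),(Lineage C,Lineage H)),Lineage V).
Lineage V is sister to the clade containing all other ingroup taxa, so it is the earliest-diverging (most basal) ingroup lineage.

Lineage V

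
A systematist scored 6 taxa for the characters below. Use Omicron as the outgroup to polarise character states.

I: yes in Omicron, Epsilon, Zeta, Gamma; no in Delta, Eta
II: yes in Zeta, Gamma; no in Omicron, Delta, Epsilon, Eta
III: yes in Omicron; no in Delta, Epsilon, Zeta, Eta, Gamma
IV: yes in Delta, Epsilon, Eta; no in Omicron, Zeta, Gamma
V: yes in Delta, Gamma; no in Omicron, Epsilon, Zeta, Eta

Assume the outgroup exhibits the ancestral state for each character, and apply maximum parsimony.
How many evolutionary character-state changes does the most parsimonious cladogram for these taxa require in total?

Character polarity is set by the outgroup: the derived state is whichever differs from the outgroup's state, so for I, III the derived state is 'no', and for the remaining characters it is 'yes'.
Only Delta and Eta show the derived state 'no' for I, supporting them as a clade.
Only Gamma and Zeta show the derived state 'yes' for II, supporting them as a clade.
III (derived state 'no') is shared by all ingroup taxa — unites the whole ingroup.
Only Delta, Epsilon, and Eta show the derived state 'yes' for IV, supporting them as a clade.
V (state 'yes') occurs in Delta and Gamma but conflicts with the nesting implied by the other characters — most parsimoniously interpreted as homoplasy.
Most parsimonious ingroup topology: (((Delta,Eta),Epsilon),(Zeta,Gamma)).
Changes per character on this tree: I: 1; II: 1; III: 1; IV: 1; V: 2.
Total = 6.

6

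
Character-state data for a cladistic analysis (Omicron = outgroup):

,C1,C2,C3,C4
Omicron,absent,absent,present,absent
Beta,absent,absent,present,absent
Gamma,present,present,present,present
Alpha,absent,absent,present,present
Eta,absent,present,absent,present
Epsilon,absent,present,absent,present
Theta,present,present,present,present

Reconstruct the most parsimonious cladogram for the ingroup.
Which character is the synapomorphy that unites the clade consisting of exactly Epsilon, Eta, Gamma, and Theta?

Character polarity is set by the outgroup: the derived state is whichever differs from the outgroup's state, so for C3 the derived state is 'absent', and for the remaining characters it is 'present'.
Only Gamma and Theta show the derived state 'present' for C1, supporting them as a clade.
C2: derived state 'present' in Epsilon, Eta, Gamma, and Theta only — synapomorphy for {Epsilon, Eta, Gamma, Theta}.
C3: derived state 'absent' in Epsilon and Eta only — synapomorphy for {Epsilon, Eta}.
C4 (derived state 'present') is shared by Alpha, Epsilon, Eta, Gamma, and Theta — a synapomorphy uniting that clade.
Most parsimonious ingroup topology: (Beta,(((Gamma,Theta),(Eta,Epsilon)),Alpha)).
The clade {Epsilon, Eta, Gamma, Theta} is supported by C2: its derived state 'present' occurs in exactly those taxa and in no other taxon (including the outgroup).

C2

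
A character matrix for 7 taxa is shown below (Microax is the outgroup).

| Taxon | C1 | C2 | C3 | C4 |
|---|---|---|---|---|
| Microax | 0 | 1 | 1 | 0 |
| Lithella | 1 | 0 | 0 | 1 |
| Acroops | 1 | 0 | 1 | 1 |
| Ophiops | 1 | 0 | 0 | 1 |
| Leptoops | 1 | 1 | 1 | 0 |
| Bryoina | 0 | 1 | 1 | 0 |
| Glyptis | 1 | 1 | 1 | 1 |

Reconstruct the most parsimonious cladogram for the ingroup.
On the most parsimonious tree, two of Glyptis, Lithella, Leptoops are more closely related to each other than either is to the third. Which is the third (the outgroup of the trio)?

Character polarity is set by the outgroup: the derived state is whichever differs from the outgroup's state, so for C2, C3 the derived state is '0', and for the remaining characters it is '1'.
C1 (derived state '1') is shared by Acroops, Glyptis, Leptoops, Lithella, and Ophiops — a synapomorphy uniting that clade.
C2: derived state '0' in Acroops, Lithella, and Ophiops only — synapomorphy for {Acroops, Lithella, Ophiops}.
Only Lithella and Ophiops show the derived state '0' for C3, supporting them as a clade.
C4 (derived state '1') is shared by Acroops, Glyptis, Lithella, and Ophiops — a synapomorphy uniting that clade.
Most parsimonious ingroup topology: (((((Lithella,Ophiops),Acroops),Glyptis),Leptoops),Bryoina).
Lithella and Glyptis share a more recent common ancestor with each other than either does with Leptoops, so Leptoops is the least closely related of the three.

Leptoops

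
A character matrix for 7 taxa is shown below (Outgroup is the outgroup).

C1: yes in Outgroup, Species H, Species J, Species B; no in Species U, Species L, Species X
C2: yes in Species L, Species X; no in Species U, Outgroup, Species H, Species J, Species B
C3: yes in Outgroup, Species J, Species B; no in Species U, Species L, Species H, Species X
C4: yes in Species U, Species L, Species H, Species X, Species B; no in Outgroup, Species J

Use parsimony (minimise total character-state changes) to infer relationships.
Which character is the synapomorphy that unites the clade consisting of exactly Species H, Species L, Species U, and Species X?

C3

Character polarity is set by the outgroup: the derived state is whichever differs from the outgroup's state, so for C1, C3 the derived state is 'no', and for the remaining characters it is 'yes'.
C1 (derived state 'no') is shared by Species L, Species U, and Species X — a synapomorphy uniting that clade.
C2: derived state 'yes' in Species L and Species X only — synapomorphy for {Species L, Species X}.
Only Species H, Species L, Species U, and Species X show the derived state 'no' for C3, supporting them as a clade.
Only Species B, Species H, Species L, Species U, and Species X show the derived state 'yes' for C4, supporting them as a clade.
Most parsimonious ingroup topology: (((Species H,((Species X,Species L),Species U)),Species B),Species J).
The clade {Species H, Species L, Species U, Species X} is supported by C3: its derived state 'no' occurs in exactly those taxa and in no other taxon (including the outgroup).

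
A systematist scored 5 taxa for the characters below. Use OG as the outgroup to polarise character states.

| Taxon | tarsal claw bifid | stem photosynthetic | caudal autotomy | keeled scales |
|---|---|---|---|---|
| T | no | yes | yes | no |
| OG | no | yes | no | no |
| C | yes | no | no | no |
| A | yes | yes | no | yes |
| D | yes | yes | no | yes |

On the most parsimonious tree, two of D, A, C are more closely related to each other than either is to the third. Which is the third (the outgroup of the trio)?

C

Character polarity is set by the outgroup: the derived state is whichever differs from the outgroup's state, so for stem photosynthetic the derived state is 'no', and for the remaining characters it is 'yes'.
tarsal claw bifid: derived state 'yes' in A, C, and D only — synapomorphy for {A, C, D}.
stem photosynthetic (derived state 'no') is unique to C (autapomorphy; uninformative for grouping).
caudal autotomy (derived state 'yes') is unique to T (autapomorphy; uninformative for grouping).
keeled scales: derived state 'yes' in A and D only — synapomorphy for {A, D}.
Most parsimonious ingroup topology: ((C,(D,A)),T).
A and D share a more recent common ancestor with each other than either does with C, so C is the least closely related of the three.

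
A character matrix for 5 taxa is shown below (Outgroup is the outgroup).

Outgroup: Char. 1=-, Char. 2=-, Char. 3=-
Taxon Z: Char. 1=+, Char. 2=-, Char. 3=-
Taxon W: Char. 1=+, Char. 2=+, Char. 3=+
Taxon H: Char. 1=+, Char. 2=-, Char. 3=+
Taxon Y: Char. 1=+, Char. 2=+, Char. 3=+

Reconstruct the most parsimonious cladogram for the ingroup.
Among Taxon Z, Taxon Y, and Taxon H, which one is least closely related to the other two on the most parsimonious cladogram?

Taxon Z

The outgroup has state '-' for every character, so '+' is the derived state throughout.
All ingroup taxa share the derived state '+' for Char. 1; it defines the ingroup but does not resolve relationships within it.
Char. 2: derived state '+' in Taxon W and Taxon Y only — synapomorphy for {Taxon W, Taxon Y}.
Only Taxon H, Taxon W, and Taxon Y show the derived state '+' for Char. 3, supporting them as a clade.
Most parsimonious ingroup topology: (Taxon Z,((Taxon W,Taxon Y),Taxon H)).
Taxon H and Taxon Y share a more recent common ancestor with each other than either does with Taxon Z, so Taxon Z is the least closely related of the three.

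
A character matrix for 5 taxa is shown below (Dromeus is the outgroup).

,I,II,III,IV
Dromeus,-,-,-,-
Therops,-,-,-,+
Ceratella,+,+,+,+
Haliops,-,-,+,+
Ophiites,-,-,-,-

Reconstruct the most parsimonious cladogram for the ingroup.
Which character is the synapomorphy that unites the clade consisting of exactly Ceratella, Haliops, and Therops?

IV

The outgroup has state '-' for every character, so '+' is the derived state throughout.
I (derived state '+') is unique to Ceratella (autapomorphy; uninformative for grouping).
II (derived state '+') is unique to Ceratella (autapomorphy; uninformative for grouping).
III (derived state '+') is shared by Ceratella and Haliops — a synapomorphy uniting that clade.
IV (derived state '+') is shared by Ceratella, Haliops, and Therops — a synapomorphy uniting that clade.
Most parsimonious ingroup topology: ((Therops,(Ceratella,Haliops)),Ophiites).
The clade {Ceratella, Haliops, Therops} is supported by IV: its derived state '+' occurs in exactly those taxa and in no other taxon (including the outgroup).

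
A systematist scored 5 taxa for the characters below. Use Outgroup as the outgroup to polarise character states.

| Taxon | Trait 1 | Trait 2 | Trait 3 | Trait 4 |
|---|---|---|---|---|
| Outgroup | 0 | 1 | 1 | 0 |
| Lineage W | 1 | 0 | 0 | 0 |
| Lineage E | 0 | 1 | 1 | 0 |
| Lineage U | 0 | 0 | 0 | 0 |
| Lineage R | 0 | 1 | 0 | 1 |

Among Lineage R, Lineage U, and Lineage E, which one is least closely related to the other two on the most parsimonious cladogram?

Lineage E

Character polarity is set by the outgroup: the derived state is whichever differs from the outgroup's state, so for Trait 2, Trait 3 the derived state is '0', and for the remaining characters it is '1'.
Trait 1 (derived state '1') is unique to Lineage W (autapomorphy; uninformative for grouping).
Trait 2: derived state '0' in Lineage U and Lineage W only — synapomorphy for {Lineage U, Lineage W}.
Only Lineage R, Lineage U, and Lineage W show the derived state '0' for Trait 3, supporting them as a clade.
Trait 4 (derived state '1') is unique to Lineage R (autapomorphy; uninformative for grouping).
Most parsimonious ingroup topology: (((Lineage W,Lineage U),Lineage R),Lineage E).
Lineage U and Lineage R share a more recent common ancestor with each other than either does with Lineage E, so Lineage E is the least closely related of the three.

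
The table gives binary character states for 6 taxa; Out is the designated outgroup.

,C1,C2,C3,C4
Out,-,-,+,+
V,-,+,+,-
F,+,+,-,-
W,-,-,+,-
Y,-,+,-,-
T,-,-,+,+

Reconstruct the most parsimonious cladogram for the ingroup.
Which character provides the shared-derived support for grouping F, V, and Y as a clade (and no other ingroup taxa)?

C2

Character polarity is set by the outgroup: the derived state is whichever differs from the outgroup's state, so for C3, C4 the derived state is '-', and for the remaining characters it is '+'.
C1 (derived state '+') is unique to F (autapomorphy; uninformative for grouping).
C2 (derived state '+') is shared by F, V, and Y — a synapomorphy uniting that clade.
C3 (derived state '-') is shared by F and Y — a synapomorphy uniting that clade.
C4: derived state '-' in F, V, W, and Y only — synapomorphy for {F, V, W, Y}.
Most parsimonious ingroup topology: (((V,(F,Y)),W),T).
The clade {F, V, Y} is supported by C2: its derived state '+' occurs in exactly those taxa and in no other taxon (including the outgroup).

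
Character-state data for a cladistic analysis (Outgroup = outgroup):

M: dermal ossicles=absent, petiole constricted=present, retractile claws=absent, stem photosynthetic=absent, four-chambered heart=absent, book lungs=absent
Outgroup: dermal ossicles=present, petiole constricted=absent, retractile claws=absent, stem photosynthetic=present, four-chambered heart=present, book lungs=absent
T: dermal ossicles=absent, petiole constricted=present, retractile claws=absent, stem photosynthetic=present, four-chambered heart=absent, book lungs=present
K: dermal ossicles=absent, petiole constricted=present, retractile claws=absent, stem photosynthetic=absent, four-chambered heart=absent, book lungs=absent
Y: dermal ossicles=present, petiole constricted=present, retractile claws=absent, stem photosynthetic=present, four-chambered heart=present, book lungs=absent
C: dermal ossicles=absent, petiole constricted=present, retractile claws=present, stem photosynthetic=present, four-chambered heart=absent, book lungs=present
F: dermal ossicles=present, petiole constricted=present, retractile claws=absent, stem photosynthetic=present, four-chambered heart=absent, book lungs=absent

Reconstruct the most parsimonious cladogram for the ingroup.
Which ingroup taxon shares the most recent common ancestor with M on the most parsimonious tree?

Character polarity is set by the outgroup: the derived state is whichever differs from the outgroup's state, so for dermal ossicles, stem photosynthetic, four-chambered heart the derived state is 'absent', and for the remaining characters it is 'present'.
dermal ossicles (derived state 'absent') is shared by C, K, M, and T — a synapomorphy uniting that clade.
petiole constricted (derived state 'present') is shared by all ingroup taxa — unites the whole ingroup.
retractile claws: derived state 'present' in C only — an autapomorphy, so it tells us nothing about relationships among taxa.
stem photosynthetic: derived state 'absent' in K and M only — synapomorphy for {K, M}.
four-chambered heart: derived state 'absent' in C, F, K, M, and T only — synapomorphy for {C, F, K, M, T}.
book lungs: derived state 'present' in C and T only — synapomorphy for {C, T}.
Most parsimonious ingroup topology: ((((K,M),(T,C)),F),Y).
M and K form a cherry on this tree, so they are sister taxa.

K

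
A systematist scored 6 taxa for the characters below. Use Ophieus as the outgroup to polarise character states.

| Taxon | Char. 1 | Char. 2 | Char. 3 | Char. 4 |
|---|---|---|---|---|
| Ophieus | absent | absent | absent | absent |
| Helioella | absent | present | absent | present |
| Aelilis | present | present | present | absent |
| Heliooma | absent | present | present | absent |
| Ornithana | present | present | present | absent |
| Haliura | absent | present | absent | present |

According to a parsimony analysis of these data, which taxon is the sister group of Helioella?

Haliura

The outgroup has state 'absent' for every character, so 'present' is the derived state throughout.
Char. 1 (derived state 'present') is shared by Aelilis and Ornithana — a synapomorphy uniting that clade.
Char. 2 (derived state 'present') is shared by all ingroup taxa — unites the whole ingroup.
Only Aelilis, Heliooma, and Ornithana show the derived state 'present' for Char. 3, supporting them as a clade.
Char. 4 (derived state 'present') is shared by Haliura and Helioella — a synapomorphy uniting that clade.
Most parsimonious ingroup topology: ((Helioella,Haliura),((Aelilis,Ornithana),Heliooma)).
Helioella and Haliura form a cherry on this tree, so they are sister taxa.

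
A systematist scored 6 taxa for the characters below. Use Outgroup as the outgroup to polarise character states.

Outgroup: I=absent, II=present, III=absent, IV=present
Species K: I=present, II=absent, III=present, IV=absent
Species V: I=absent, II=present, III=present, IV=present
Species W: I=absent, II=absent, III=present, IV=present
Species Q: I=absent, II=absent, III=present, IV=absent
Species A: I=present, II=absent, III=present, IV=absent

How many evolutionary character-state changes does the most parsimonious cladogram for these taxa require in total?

Character polarity is set by the outgroup: the derived state is whichever differs from the outgroup's state, so for II, IV the derived state is 'absent', and for the remaining characters it is 'present'.
I (derived state 'present') is shared by Species A and Species K — a synapomorphy uniting that clade.
II (derived state 'absent') is shared by Species A, Species K, Species Q, and Species W — a synapomorphy uniting that clade.
III (derived state 'present') is shared by all ingroup taxa — unites the whole ingroup.
IV: derived state 'absent' in Species A, Species K, and Species Q only — synapomorphy for {Species A, Species K, Species Q}.
Most parsimonious ingroup topology: ((((Species K,Species A),Species Q),Species W),Species V).
Changes per character on this tree: I: 1; II: 1; III: 1; IV: 1.
Total = 4.

4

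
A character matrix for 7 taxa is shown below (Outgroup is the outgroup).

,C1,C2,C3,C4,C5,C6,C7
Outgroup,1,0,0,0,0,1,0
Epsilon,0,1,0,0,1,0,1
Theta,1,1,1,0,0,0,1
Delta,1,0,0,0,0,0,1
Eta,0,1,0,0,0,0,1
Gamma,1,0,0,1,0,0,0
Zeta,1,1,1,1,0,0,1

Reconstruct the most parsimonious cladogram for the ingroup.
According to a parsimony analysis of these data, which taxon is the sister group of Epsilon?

Eta

Character polarity is set by the outgroup: the derived state is whichever differs from the outgroup's state, so for C1, C6 the derived state is '0', and for the remaining characters it is '1'.
Only Epsilon and Eta show the derived state '0' for C1, supporting them as a clade.
C2 (derived state '1') is shared by Epsilon, Eta, Theta, and Zeta — a synapomorphy uniting that clade.
Only Theta and Zeta show the derived state '1' for C3, supporting them as a clade.
C4 (state '1') occurs in Gamma and Zeta but conflicts with the nesting implied by the other characters — most parsimoniously interpreted as homoplasy.
C5: derived state '1' in Epsilon only — an autapomorphy, so it tells us nothing about relationships among taxa.
All ingroup taxa share the derived state '0' for C6; it defines the ingroup but does not resolve relationships within it.
C7: derived state '1' in Delta, Epsilon, Eta, Theta, and Zeta only — synapomorphy for {Delta, Epsilon, Eta, Theta, Zeta}.
Most parsimonious ingroup topology: ((((Epsilon,Eta),(Theta,Zeta)),Delta),Gamma).
Epsilon and Eta form a cherry on this tree, so they are sister taxa.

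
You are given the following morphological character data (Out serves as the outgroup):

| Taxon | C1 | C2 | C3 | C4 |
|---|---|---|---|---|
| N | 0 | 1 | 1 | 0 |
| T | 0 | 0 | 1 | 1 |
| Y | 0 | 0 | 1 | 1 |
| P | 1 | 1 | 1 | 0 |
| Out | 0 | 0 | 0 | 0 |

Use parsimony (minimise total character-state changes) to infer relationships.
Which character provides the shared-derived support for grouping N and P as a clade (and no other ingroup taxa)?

C2

The outgroup has state '0' for every character, so '1' is the derived state throughout.
C1 (derived state '1') is unique to P (autapomorphy; uninformative for grouping).
C2 (derived state '1') is shared by N and P — a synapomorphy uniting that clade.
C3 (derived state '1') is shared by all ingroup taxa — unites the whole ingroup.
Only T and Y show the derived state '1' for C4, supporting them as a clade.
Most parsimonious ingroup topology: ((N,P),(Y,T)).
The clade {N, P} is supported by C2: its derived state '1' occurs in exactly those taxa and in no other taxon (including the outgroup).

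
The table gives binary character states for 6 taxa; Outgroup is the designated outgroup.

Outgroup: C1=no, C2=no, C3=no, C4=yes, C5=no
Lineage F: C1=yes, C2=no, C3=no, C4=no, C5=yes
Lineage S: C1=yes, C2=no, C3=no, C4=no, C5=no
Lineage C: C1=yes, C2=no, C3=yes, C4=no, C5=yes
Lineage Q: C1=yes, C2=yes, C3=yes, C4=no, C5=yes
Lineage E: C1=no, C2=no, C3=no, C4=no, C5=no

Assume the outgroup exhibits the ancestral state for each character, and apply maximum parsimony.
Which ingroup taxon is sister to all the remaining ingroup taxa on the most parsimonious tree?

Lineage E

Character polarity is set by the outgroup: the derived state is whichever differs from the outgroup's state, so for C4 the derived state is 'no', and for the remaining characters it is 'yes'.
Only Lineage C, Lineage F, Lineage Q, and Lineage S show the derived state 'yes' for C1, supporting them as a clade.
C2 (derived state 'yes') is unique to Lineage Q (autapomorphy; uninformative for grouping).
Only Lineage C and Lineage Q show the derived state 'yes' for C3, supporting them as a clade.
All ingroup taxa share the derived state 'no' for C4; it defines the ingroup but does not resolve relationships within it.
Only Lineage C, Lineage F, and Lineage Q show the derived state 'yes' for C5, supporting them as a clade.
Most parsimonious ingroup topology: (((Lineage F,(Lineage C,Lineage Q)),Lineage S),Lineage E).
Lineage E is sister to the clade containing all other ingroup taxa, so it is the earliest-diverging (most basal) ingroup lineage.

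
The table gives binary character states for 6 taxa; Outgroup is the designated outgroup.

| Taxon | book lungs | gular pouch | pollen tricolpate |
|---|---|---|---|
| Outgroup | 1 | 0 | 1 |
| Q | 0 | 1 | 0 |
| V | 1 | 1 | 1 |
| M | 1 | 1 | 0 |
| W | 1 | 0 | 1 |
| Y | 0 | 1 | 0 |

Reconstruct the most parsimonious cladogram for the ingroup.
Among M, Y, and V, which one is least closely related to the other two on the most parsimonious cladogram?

Character polarity is set by the outgroup: the derived state is whichever differs from the outgroup's state, so for book lungs, pollen tricolpate the derived state is '0', and for the remaining characters it is '1'.
Only Q and Y show the derived state '0' for book lungs, supporting them as a clade.
gular pouch: derived state '1' in M, Q, V, and Y only — synapomorphy for {M, Q, V, Y}.
pollen tricolpate: derived state '0' in M, Q, and Y only — synapomorphy for {M, Q, Y}.
Most parsimonious ingroup topology: ((((Q,Y),M),V),W).
Y and M share a more recent common ancestor with each other than either does with V, so V is the least closely related of the three.

V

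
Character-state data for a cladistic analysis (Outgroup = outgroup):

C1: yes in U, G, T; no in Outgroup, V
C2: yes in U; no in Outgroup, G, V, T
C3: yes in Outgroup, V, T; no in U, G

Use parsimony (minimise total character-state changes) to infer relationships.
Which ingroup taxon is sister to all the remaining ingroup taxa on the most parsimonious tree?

V

Character polarity is set by the outgroup: the derived state is whichever differs from the outgroup's state, so for C3 the derived state is 'no', and for the remaining characters it is 'yes'.
C1: derived state 'yes' in G, T, and U only — synapomorphy for {G, T, U}.
C2: derived state 'yes' in U only — an autapomorphy, so it tells us nothing about relationships among taxa.
C3 (derived state 'no') is shared by G and U — a synapomorphy uniting that clade.
Most parsimonious ingroup topology: (((U,G),T),V).
V is sister to the clade containing all other ingroup taxa, so it is the earliest-diverging (most basal) ingroup lineage.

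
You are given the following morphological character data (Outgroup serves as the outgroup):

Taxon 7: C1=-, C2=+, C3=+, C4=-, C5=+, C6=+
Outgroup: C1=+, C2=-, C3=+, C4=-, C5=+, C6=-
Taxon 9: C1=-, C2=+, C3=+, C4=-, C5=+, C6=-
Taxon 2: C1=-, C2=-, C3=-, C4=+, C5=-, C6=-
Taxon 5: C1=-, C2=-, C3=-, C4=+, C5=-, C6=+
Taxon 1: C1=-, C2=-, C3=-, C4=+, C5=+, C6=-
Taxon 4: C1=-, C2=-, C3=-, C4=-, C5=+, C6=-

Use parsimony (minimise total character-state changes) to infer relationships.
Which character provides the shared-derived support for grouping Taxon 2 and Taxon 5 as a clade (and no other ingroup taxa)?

C5

Character polarity is set by the outgroup: the derived state is whichever differs from the outgroup's state, so for C1, C3, C5 the derived state is '-', and for the remaining characters it is '+'.
All ingroup taxa share the derived state '-' for C1; it defines the ingroup but does not resolve relationships within it.
C2 (derived state '+') is shared by Taxon 7 and Taxon 9 — a synapomorphy uniting that clade.
C3 (derived state '-') is shared by Taxon 1, Taxon 2, Taxon 4, and Taxon 5 — a synapomorphy uniting that clade.
C4: derived state '+' in Taxon 1, Taxon 2, and Taxon 5 only — synapomorphy for {Taxon 1, Taxon 2, Taxon 5}.
Only Taxon 2 and Taxon 5 show the derived state '-' for C5, supporting them as a clade.
C6 (state '+') occurs in Taxon 5 and Taxon 7 but conflicts with the nesting implied by the other characters — most parsimoniously interpreted as homoplasy.
Most parsimonious ingroup topology: ((Taxon 7,Taxon 9),(((Taxon 2,Taxon 5),Taxon 1),Taxon 4)).
The clade {Taxon 2, Taxon 5} is supported by C5: its derived state '-' occurs in exactly those taxa and in no other taxon (including the outgroup).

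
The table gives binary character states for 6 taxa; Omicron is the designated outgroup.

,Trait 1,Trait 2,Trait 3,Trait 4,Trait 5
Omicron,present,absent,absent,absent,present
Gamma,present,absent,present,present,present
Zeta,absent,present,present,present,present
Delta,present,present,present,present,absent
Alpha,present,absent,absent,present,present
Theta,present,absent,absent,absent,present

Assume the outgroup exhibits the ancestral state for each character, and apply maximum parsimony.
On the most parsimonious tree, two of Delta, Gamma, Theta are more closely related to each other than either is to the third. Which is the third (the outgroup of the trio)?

Theta

Character polarity is set by the outgroup: the derived state is whichever differs from the outgroup's state, so for Trait 1, Trait 5 the derived state is 'absent', and for the remaining characters it is 'present'.
Trait 1: derived state 'absent' in Zeta only — an autapomorphy, so it tells us nothing about relationships among taxa.
Trait 2 (derived state 'present') is shared by Delta and Zeta — a synapomorphy uniting that clade.
Trait 3 (derived state 'present') is shared by Delta, Gamma, and Zeta — a synapomorphy uniting that clade.
Trait 4 (derived state 'present') is shared by Alpha, Delta, Gamma, and Zeta — a synapomorphy uniting that clade.
Trait 5: derived state 'absent' in Delta only — an autapomorphy, so it tells us nothing about relationships among taxa.
Most parsimonious ingroup topology: (((Gamma,(Zeta,Delta)),Alpha),Theta).
Gamma and Delta share a more recent common ancestor with each other than either does with Theta, so Theta is the least closely related of the three.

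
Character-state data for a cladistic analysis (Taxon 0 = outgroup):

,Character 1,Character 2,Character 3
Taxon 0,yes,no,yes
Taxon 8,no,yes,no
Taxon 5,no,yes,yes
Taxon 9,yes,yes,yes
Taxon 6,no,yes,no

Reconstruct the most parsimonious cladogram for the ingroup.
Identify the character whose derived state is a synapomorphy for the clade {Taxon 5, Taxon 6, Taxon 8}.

Character 1

Character polarity is set by the outgroup: the derived state is whichever differs from the outgroup's state, so for Character 1, Character 3 the derived state is 'no', and for the remaining characters it is 'yes'.
Character 1: derived state 'no' in Taxon 5, Taxon 6, and Taxon 8 only — synapomorphy for {Taxon 5, Taxon 6, Taxon 8}.
All ingroup taxa share the derived state 'yes' for Character 2; it defines the ingroup but does not resolve relationships within it.
Character 3 (derived state 'no') is shared by Taxon 6 and Taxon 8 — a synapomorphy uniting that clade.
Most parsimonious ingroup topology: (((Taxon 8,Taxon 6),Taxon 5),Taxon 9).
The clade {Taxon 5, Taxon 6, Taxon 8} is supported by Character 1: its derived state 'no' occurs in exactly those taxa and in no other taxon (including the outgroup).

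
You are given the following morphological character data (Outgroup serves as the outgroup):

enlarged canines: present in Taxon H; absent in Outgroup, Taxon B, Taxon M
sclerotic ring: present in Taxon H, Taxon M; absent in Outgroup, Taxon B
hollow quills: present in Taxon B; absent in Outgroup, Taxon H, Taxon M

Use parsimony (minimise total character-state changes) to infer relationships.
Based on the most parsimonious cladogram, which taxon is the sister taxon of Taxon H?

The outgroup has state 'absent' for every character, so 'present' is the derived state throughout.
enlarged canines (derived state 'present') is unique to Taxon H (autapomorphy; uninformative for grouping).
Only Taxon H and Taxon M show the derived state 'present' for sclerotic ring, supporting them as a clade.
hollow quills: derived state 'present' in Taxon B only — an autapomorphy, so it tells us nothing about relationships among taxa.
Most parsimonious ingroup topology: ((Taxon H,Taxon M),Taxon B).
Taxon H and Taxon M form a cherry on this tree, so they are sister taxa.

Taxon M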